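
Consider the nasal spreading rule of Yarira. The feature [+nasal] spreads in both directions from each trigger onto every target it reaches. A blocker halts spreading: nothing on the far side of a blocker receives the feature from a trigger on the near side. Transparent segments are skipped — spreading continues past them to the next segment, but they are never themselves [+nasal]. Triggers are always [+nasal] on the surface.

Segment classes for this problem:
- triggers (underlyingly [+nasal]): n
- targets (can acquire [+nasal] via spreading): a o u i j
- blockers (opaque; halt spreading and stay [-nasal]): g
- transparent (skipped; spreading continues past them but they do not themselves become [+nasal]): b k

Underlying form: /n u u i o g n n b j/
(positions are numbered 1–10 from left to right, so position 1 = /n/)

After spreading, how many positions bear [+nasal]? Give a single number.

8

From /n/ at 1 rightward: 2 /u/ → [+nasal]; 3 /u/ → [+nasal]; 4 /i/ → [+nasal]; 5 /o/ → [+nasal]; 6 /g/ blocks.
From /n/ at 1 leftward: word edge.
From /n/ at 7 rightward: 8 /n/ is itself a trigger — this domain ends here.
From /n/ at 7 leftward: 6 /g/ blocks.
From /n/ at 8 rightward: 9 /b/ transparent; 10 /j/ → [+nasal]; word edge.
From /n/ at 8 leftward: 7 /n/ is itself a trigger — this domain ends here.
[+nasal] positions on the surface: 1 2 3 4 5 7 8 10.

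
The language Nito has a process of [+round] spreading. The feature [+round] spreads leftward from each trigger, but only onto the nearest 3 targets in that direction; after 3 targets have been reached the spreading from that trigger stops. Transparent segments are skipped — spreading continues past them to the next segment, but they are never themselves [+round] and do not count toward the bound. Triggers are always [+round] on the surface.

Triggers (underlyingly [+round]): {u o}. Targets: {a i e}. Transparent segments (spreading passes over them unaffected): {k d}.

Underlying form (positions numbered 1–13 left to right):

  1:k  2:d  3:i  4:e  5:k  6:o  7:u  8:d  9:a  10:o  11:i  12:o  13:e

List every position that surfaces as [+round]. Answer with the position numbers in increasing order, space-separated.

From /o/ at 6 leftward: 5 /k/ transparent; 4 /e/ → [+round]; 3 /i/ → [+round]; 2 /d/ transparent; 1 /k/ transparent; word edge.
From /u/ at 7 leftward: 6 /o/ is itself a trigger — this domain ends here.
From /o/ at 10 leftward: 9 /a/ → [+round]; 8 /d/ transparent; 7 /u/ is itself a trigger — this domain ends here.
From /o/ at 12 leftward: 11 /i/ → [+round]; 10 /o/ is itself a trigger — this domain ends here.
Target with no active source: position 13 stays [-round].

3 4 6 7 9 10 11 12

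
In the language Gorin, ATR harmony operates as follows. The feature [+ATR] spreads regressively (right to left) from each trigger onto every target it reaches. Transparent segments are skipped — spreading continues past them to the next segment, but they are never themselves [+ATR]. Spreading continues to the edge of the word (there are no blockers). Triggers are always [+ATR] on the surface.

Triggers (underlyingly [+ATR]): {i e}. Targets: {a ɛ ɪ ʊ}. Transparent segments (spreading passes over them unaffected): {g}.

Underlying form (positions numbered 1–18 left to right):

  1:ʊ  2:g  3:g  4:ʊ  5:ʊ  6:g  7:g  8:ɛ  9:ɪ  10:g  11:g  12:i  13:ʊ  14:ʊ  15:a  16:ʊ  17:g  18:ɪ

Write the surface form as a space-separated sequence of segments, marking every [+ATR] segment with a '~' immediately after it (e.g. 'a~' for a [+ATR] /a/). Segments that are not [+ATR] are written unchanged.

From /i/ at 12 leftward: 11 /g/ transparent; 10 /g/ transparent; 9 /ɪ/ → [+ATR]; 8 /ɛ/ → [+ATR]; 7 /g/ transparent; 6 /g/ transparent; 5 /ʊ/ → [+ATR]; 4 /ʊ/ → [+ATR]; 3 /g/ transparent; 2 /g/ transparent; 1 /ʊ/ → [+ATR]; word edge.
Targets with no active source: positions 13 14 15 16 18 stay [-ATR].
[+ATR] positions on the surface: 1 4 5 8 9 12.

ʊ~ g g ʊ~ ʊ~ g g ɛ~ ɪ~ g g i~ ʊ ʊ a ʊ g ɪ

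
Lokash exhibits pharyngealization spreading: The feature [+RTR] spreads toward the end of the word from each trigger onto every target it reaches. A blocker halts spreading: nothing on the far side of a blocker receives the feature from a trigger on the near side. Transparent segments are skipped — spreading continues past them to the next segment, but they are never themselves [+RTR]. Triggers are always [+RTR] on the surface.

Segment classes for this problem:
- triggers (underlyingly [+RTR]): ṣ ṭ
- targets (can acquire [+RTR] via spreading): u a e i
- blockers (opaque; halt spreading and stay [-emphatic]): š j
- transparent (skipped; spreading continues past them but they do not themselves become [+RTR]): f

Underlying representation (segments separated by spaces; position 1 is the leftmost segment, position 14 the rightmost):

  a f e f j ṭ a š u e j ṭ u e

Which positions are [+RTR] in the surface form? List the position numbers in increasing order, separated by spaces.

6 7 12 13 14

From /ṭ/ at 6 rightward: 7 /a/ → [+RTR]; 8 /š/ blocks.
From /ṭ/ at 12 rightward: 13 /u/ → [+RTR]; 14 /e/ → [+RTR]; word edge.
Targets with no active source: positions 1 3 9 10 stay [-emphatic].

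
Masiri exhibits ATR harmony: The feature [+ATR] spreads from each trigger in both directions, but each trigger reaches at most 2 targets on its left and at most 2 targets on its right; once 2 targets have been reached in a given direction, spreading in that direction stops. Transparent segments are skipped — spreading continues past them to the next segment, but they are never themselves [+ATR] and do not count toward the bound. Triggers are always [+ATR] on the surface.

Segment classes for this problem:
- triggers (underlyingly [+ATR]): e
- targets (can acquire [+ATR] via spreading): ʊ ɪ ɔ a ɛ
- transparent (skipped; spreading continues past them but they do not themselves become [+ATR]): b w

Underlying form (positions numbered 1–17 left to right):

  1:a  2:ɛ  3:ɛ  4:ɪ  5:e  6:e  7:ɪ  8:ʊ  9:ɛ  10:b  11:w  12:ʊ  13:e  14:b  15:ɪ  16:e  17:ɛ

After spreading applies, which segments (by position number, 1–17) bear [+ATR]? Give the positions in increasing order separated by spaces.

From /e/ at 5 rightward: 6 /e/ is itself a trigger — this domain ends here.
From /e/ at 5 leftward: 4 /ɪ/ → [+ATR]; 3 /ɛ/ → [+ATR]; bound reached.
From /e/ at 6 rightward: 7 /ɪ/ → [+ATR]; 8 /ʊ/ → [+ATR]; bound reached.
From /e/ at 6 leftward: 5 /e/ is itself a trigger — this domain ends here.
From /e/ at 13 rightward: 14 /b/ transparent; 15 /ɪ/ → [+ATR]; 16 /e/ is itself a trigger — this domain ends here.
From /e/ at 13 leftward: 12 /ʊ/ → [+ATR]; 11 /w/ transparent; 10 /b/ transparent; 9 /ɛ/ → [+ATR]; bound reached.
From /e/ at 16 rightward: 17 /ɛ/ → [+ATR]; word edge.
From /e/ at 16 leftward: 15 /ɪ/ → [+ATR]; 14 /b/ transparent; 13 /e/ is itself a trigger — this domain ends here.
Targets with no active source: positions 1 2 stay [-ATR].

3 4 5 6 7 8 9 12 13 15 16 17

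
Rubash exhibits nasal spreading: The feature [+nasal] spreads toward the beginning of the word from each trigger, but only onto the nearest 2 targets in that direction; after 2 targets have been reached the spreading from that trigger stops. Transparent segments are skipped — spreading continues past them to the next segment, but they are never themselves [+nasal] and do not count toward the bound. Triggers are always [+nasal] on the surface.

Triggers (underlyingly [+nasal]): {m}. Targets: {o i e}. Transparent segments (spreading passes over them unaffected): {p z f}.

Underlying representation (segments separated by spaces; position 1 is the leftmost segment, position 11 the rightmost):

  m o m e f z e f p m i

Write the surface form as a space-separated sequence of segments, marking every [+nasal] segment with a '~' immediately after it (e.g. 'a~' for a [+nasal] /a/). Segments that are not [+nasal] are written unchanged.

From /m/ at 1 leftward: word edge.
From /m/ at 3 leftward: 2 /o/ → [+nasal]; 1 /m/ is itself a trigger — this domain ends here.
From /m/ at 10 leftward: 9 /p/ transparent; 8 /f/ transparent; 7 /e/ → [+nasal]; 6 /z/ transparent; 5 /f/ transparent; 4 /e/ → [+nasal]; bound reached.
Target with no active source: position 11 stays [-nasal].
[+nasal] positions on the surface: 1 2 3 4 7 10.

m~ o~ m~ e~ f z e~ f p m~ i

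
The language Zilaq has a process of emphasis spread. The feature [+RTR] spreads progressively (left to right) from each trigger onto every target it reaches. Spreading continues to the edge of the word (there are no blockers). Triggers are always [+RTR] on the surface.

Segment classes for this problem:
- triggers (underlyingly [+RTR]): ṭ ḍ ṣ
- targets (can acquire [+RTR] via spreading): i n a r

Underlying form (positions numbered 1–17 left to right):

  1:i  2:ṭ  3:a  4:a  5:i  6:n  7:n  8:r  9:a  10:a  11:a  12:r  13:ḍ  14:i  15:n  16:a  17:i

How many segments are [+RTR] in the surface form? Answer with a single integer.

16

From /ṭ/ at 2 rightward: 3 /a/ → [+RTR]; 4 /a/ → [+RTR]; 5 /i/ → [+RTR]; 6 /n/ → [+RTR]; 7 /n/ → [+RTR]; 8 /r/ → [+RTR]; 9 /a/ → [+RTR]; 10 /a/ → [+RTR]; 11 /a/ → [+RTR]; 12 /r/ → [+RTR]; 13 /ḍ/ is itself a trigger — this domain ends here.
From /ḍ/ at 13 rightward: 14 /i/ → [+RTR]; 15 /n/ → [+RTR]; 16 /a/ → [+RTR]; 17 /i/ → [+RTR]; word edge.
Target with no active source: position 1 stays [-emphatic].
[+RTR] positions on the surface: 2 3 4 5 6 7 8 9 10 11 12 13 14 15 16 17.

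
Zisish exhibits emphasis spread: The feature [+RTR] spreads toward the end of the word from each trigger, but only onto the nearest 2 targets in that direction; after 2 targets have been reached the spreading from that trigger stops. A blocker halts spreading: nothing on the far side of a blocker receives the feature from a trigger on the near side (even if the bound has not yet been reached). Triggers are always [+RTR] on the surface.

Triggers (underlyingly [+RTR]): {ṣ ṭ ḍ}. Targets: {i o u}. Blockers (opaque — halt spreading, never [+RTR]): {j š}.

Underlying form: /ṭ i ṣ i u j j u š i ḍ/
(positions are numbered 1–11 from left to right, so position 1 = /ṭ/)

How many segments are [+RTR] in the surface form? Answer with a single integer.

6

From /ṭ/ at 1 rightward: 2 /i/ → [+RTR]; 3 /ṣ/ is itself a trigger — this domain ends here.
From /ṣ/ at 3 rightward: 4 /i/ → [+RTR]; 5 /u/ → [+RTR]; bound reached.
From /ḍ/ at 11 rightward: word edge.
Targets with no active source: positions 8 10 stay [-emphatic].
[+RTR] positions on the surface: 1 2 3 4 5 11.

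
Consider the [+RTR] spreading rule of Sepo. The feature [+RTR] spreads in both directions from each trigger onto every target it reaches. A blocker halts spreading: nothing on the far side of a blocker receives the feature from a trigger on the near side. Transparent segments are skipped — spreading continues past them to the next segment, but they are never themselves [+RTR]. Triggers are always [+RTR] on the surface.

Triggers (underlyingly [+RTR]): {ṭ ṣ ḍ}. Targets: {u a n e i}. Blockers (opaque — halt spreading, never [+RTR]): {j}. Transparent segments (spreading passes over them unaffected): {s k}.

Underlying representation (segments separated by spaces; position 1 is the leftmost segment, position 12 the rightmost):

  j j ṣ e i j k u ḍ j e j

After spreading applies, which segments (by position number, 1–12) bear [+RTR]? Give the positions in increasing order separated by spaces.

From /ṣ/ at 3 rightward: 4 /e/ → [+RTR]; 5 /i/ → [+RTR]; 6 /j/ blocks.
From /ṣ/ at 3 leftward: 2 /j/ blocks.
From /ḍ/ at 9 rightward: 10 /j/ blocks.
From /ḍ/ at 9 leftward: 8 /u/ → [+RTR]; 7 /k/ transparent; 6 /j/ blocks.
Target with no active source: position 11 stays [-emphatic].

3 4 5 8 9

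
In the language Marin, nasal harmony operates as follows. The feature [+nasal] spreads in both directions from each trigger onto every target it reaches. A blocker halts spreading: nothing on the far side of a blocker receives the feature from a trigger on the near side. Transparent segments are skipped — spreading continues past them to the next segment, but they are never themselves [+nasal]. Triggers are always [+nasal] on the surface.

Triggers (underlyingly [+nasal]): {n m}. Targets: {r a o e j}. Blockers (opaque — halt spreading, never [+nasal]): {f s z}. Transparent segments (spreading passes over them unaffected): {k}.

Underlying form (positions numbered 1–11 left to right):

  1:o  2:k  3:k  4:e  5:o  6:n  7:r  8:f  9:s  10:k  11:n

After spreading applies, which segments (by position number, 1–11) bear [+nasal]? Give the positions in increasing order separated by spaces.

1 4 5 6 7 11

From /n/ at 6 rightward: 7 /r/ → [+nasal]; 8 /f/ blocks.
From /n/ at 6 leftward: 5 /o/ → [+nasal]; 4 /e/ → [+nasal]; 3 /k/ transparent; 2 /k/ transparent; 1 /o/ → [+nasal]; word edge.
From /n/ at 11 rightward: word edge.
From /n/ at 11 leftward: 10 /k/ transparent; 9 /s/ blocks.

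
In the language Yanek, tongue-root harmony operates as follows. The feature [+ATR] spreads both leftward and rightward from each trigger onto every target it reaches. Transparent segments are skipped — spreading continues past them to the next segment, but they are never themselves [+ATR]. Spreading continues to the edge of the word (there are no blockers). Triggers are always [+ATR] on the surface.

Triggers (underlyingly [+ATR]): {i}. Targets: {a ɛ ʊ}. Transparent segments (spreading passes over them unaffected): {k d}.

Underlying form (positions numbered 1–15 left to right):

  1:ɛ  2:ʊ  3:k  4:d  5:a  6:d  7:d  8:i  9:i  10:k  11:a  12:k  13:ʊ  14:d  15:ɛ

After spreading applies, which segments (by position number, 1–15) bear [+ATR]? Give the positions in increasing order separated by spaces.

1 2 5 8 9 11 13 15

From /i/ at 8 rightward: 9 /i/ is itself a trigger — this domain ends here.
From /i/ at 8 leftward: 7 /d/ transparent; 6 /d/ transparent; 5 /a/ → [+ATR]; 4 /d/ transparent; 3 /k/ transparent; 2 /ʊ/ → [+ATR]; 1 /ɛ/ → [+ATR]; word edge.
From /i/ at 9 rightward: 10 /k/ transparent; 11 /a/ → [+ATR]; 12 /k/ transparent; 13 /ʊ/ → [+ATR]; 14 /d/ transparent; 15 /ɛ/ → [+ATR]; word edge.
From /i/ at 9 leftward: 8 /i/ is itself a trigger — this domain ends here.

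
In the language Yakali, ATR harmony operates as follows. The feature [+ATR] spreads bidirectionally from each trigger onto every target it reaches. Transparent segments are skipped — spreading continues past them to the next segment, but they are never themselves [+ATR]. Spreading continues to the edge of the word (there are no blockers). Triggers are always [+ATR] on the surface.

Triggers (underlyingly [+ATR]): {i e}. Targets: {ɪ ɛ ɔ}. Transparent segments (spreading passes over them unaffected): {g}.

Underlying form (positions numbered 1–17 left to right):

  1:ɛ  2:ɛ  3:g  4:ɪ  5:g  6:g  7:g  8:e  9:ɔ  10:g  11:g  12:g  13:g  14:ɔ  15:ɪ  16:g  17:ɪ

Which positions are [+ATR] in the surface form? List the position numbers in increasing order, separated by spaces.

1 2 4 8 9 14 15 17

From /e/ at 8 rightward: 9 /ɔ/ → [+ATR]; 10 /g/ transparent; 11 /g/ transparent; 12 /g/ transparent; 13 /g/ transparent; 14 /ɔ/ → [+ATR]; 15 /ɪ/ → [+ATR]; 16 /g/ transparent; 17 /ɪ/ → [+ATR]; word edge.
From /e/ at 8 leftward: 7 /g/ transparent; 6 /g/ transparent; 5 /g/ transparent; 4 /ɪ/ → [+ATR]; 3 /g/ transparent; 2 /ɛ/ → [+ATR]; 1 /ɛ/ → [+ATR]; word edge.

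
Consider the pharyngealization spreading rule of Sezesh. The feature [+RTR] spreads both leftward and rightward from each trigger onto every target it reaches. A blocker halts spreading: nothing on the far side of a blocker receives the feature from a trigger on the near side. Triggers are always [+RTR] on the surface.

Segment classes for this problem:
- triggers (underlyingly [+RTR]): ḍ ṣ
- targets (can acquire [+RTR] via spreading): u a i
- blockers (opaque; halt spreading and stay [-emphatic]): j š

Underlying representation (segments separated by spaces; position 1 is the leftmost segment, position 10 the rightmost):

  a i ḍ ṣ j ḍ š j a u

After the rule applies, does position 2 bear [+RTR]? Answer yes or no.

From /ḍ/ at 3 rightward: 4 /ṣ/ is itself a trigger — this domain ends here.
From /ḍ/ at 3 leftward: 2 /i/ → [+RTR]; 1 /a/ → [+RTR]; word edge.
From /ṣ/ at 4 rightward: 5 /j/ blocks.
From /ṣ/ at 4 leftward: 3 /ḍ/ is itself a trigger — this domain ends here.
From /ḍ/ at 6 rightward: 7 /š/ blocks.
From /ḍ/ at 6 leftward: 5 /j/ blocks.
Targets with no active source: positions 9 10 stay [-emphatic].
[+RTR] positions on the surface: 1 2 3 4 6.

yes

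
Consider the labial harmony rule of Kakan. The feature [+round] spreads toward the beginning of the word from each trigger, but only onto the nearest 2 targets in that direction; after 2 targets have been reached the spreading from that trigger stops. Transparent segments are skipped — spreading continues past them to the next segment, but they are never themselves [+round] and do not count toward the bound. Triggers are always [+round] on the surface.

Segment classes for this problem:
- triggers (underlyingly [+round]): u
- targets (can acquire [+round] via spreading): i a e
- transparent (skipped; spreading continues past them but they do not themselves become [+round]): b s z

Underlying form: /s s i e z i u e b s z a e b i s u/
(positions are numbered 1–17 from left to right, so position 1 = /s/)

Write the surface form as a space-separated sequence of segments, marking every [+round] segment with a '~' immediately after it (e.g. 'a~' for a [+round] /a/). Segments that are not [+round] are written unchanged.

s s i e~ z i~ u~ e b s z a e~ b i~ s u~

From /u/ at 7 leftward: 6 /i/ → [+round]; 5 /z/ transparent; 4 /e/ → [+round]; bound reached.
From /u/ at 17 leftward: 16 /s/ transparent; 15 /i/ → [+round]; 14 /b/ transparent; 13 /e/ → [+round]; bound reached.
Targets with no active source: positions 3 8 12 stay [-round].
[+round] positions on the surface: 4 6 7 13 15 17.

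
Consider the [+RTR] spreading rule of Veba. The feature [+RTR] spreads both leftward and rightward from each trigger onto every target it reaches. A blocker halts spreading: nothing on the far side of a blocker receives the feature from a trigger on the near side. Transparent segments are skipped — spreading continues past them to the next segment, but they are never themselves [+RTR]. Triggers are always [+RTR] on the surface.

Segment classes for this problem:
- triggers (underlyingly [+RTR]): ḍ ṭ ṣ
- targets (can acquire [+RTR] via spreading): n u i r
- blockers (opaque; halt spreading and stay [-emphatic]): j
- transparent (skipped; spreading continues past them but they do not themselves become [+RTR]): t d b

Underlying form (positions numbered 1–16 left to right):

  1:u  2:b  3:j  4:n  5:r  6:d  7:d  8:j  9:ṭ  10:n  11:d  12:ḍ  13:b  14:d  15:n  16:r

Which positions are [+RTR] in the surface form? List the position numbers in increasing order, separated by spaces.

From /ṭ/ at 9 rightward: 10 /n/ → [+RTR]; 11 /d/ transparent; 12 /ḍ/ is itself a trigger — this domain ends here.
From /ṭ/ at 9 leftward: 8 /j/ blocks.
From /ḍ/ at 12 rightward: 13 /b/ transparent; 14 /d/ transparent; 15 /n/ → [+RTR]; 16 /r/ → [+RTR]; word edge.
From /ḍ/ at 12 leftward: 11 /d/ transparent; 10 /n/ → [+RTR]; 9 /ṭ/ is itself a trigger — this domain ends here.
Targets with no active source: positions 1 4 5 stay [-emphatic].

9 10 12 15 16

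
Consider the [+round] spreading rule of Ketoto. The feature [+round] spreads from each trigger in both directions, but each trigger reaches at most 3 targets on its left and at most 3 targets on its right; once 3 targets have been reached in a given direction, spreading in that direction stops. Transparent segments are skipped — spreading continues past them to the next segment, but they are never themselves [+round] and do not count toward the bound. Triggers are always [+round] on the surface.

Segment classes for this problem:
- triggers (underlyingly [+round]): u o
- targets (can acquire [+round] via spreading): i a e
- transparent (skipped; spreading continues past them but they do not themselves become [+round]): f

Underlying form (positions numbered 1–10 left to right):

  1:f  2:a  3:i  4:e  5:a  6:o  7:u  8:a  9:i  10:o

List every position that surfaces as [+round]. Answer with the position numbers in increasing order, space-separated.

3 4 5 6 7 8 9 10

From /o/ at 6 rightward: 7 /u/ is itself a trigger — this domain ends here.
From /o/ at 6 leftward: 5 /a/ → [+round]; 4 /e/ → [+round]; 3 /i/ → [+round]; bound reached.
From /u/ at 7 rightward: 8 /a/ → [+round]; 9 /i/ → [+round]; 10 /o/ is itself a trigger — this domain ends here.
From /u/ at 7 leftward: 6 /o/ is itself a trigger — this domain ends here.
From /o/ at 10 rightward: word edge.
From /o/ at 10 leftward: 9 /i/ → [+round]; 8 /a/ → [+round]; 7 /u/ is itself a trigger — this domain ends here.
Target with no active source: position 2 stays [-round].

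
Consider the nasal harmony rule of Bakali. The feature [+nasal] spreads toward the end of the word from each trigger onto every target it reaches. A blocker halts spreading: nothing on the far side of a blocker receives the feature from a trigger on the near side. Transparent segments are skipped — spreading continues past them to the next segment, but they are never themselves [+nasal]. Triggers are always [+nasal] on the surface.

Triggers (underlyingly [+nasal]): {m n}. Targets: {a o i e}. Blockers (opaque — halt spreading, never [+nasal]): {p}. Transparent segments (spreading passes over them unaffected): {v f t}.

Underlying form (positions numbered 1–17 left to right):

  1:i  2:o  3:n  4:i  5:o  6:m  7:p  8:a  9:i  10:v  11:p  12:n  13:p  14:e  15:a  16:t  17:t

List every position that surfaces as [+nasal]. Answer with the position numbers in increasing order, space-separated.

3 4 5 6 12

From /n/ at 3 rightward: 4 /i/ → [+nasal]; 5 /o/ → [+nasal]; 6 /m/ is itself a trigger — this domain ends here.
From /m/ at 6 rightward: 7 /p/ blocks.
From /n/ at 12 rightward: 13 /p/ blocks.
Targets with no active source: positions 1 2 8 9 14 15 stay [-nasal].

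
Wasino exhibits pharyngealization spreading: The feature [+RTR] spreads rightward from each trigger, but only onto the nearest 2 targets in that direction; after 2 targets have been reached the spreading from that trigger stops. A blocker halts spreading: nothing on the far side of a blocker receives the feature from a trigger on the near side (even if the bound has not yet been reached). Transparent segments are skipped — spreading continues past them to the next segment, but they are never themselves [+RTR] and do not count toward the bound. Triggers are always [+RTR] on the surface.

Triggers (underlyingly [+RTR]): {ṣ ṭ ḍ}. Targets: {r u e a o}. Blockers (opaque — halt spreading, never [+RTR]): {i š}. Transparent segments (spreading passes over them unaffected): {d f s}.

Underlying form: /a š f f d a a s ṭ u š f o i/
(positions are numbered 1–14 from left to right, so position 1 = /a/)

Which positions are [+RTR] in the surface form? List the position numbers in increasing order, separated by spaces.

From /ṭ/ at 9 rightward: 10 /u/ → [+RTR]; 11 /š/ blocks.
Targets with no active source: positions 1 6 7 13 stay [-emphatic].

9 10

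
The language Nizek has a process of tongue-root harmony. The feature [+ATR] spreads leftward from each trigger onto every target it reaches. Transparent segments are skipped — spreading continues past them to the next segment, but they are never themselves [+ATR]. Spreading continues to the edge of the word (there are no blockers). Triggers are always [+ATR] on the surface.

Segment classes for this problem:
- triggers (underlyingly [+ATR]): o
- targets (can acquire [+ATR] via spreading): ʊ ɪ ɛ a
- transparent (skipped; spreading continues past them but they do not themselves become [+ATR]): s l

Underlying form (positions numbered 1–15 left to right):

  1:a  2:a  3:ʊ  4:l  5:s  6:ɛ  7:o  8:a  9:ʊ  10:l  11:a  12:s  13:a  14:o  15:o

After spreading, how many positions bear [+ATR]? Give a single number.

From /o/ at 7 leftward: 6 /ɛ/ → [+ATR]; 5 /s/ transparent; 4 /l/ transparent; 3 /ʊ/ → [+ATR]; 2 /a/ → [+ATR]; 1 /a/ → [+ATR]; word edge.
From /o/ at 14 leftward: 13 /a/ → [+ATR]; 12 /s/ transparent; 11 /a/ → [+ATR]; 10 /l/ transparent; 9 /ʊ/ → [+ATR]; 8 /a/ → [+ATR]; 7 /o/ is itself a trigger — this domain ends here.
From /o/ at 15 leftward: 14 /o/ is itself a trigger — this domain ends here.
[+ATR] positions on the surface: 1 2 3 6 7 8 9 11 13 14 15.

11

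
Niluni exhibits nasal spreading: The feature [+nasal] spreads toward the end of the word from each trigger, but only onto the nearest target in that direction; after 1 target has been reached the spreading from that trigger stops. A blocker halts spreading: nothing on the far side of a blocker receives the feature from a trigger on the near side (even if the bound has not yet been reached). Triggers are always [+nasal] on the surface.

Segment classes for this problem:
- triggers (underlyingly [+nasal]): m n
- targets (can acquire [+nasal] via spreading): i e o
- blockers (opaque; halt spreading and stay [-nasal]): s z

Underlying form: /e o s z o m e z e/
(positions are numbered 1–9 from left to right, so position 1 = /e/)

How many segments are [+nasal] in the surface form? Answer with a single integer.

2

From /m/ at 6 rightward: 7 /e/ → [+nasal]; bound reached.
Targets with no active source: positions 1 2 5 9 stay [-nasal].
[+nasal] positions on the surface: 6 7.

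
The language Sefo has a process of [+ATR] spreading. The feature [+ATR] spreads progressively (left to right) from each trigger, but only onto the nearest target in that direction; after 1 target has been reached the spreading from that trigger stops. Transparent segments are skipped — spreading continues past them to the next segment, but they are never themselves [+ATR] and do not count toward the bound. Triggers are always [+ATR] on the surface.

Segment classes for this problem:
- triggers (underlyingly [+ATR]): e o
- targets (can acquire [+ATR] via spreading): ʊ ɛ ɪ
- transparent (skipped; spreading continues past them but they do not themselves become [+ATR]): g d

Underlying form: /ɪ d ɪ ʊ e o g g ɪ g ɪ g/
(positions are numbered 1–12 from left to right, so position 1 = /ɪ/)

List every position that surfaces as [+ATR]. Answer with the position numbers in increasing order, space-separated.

5 6 9

From /e/ at 5 rightward: 6 /o/ is itself a trigger — this domain ends here.
From /o/ at 6 rightward: 7 /g/ transparent; 8 /g/ transparent; 9 /ɪ/ → [+ATR]; bound reached.
Targets with no active source: positions 1 3 4 11 stay [-ATR].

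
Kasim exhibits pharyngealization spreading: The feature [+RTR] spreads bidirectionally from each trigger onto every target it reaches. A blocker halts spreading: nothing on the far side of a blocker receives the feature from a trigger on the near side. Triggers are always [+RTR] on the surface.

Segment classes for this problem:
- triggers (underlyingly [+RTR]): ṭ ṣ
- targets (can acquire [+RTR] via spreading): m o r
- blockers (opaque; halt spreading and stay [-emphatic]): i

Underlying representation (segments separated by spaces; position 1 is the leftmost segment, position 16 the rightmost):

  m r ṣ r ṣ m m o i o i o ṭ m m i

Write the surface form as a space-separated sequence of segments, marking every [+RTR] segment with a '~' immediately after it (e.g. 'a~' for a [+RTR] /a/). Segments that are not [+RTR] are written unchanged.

From /ṣ/ at 3 rightward: 4 /r/ → [+RTR]; 5 /ṣ/ is itself a trigger — this domain ends here.
From /ṣ/ at 3 leftward: 2 /r/ → [+RTR]; 1 /m/ → [+RTR]; word edge.
From /ṣ/ at 5 rightward: 6 /m/ → [+RTR]; 7 /m/ → [+RTR]; 8 /o/ → [+RTR]; 9 /i/ blocks.
From /ṣ/ at 5 leftward: 4 /r/ → [+RTR]; 3 /ṣ/ is itself a trigger — this domain ends here.
From /ṭ/ at 13 rightward: 14 /m/ → [+RTR]; 15 /m/ → [+RTR]; 16 /i/ blocks.
From /ṭ/ at 13 leftward: 12 /o/ → [+RTR]; 11 /i/ blocks.
Target with no active source: position 10 stays [-emphatic].
[+RTR] positions on the surface: 1 2 3 4 5 6 7 8 12 13 14 15.

m~ r~ ṣ~ r~ ṣ~ m~ m~ o~ i o i o~ ṭ~ m~ m~ i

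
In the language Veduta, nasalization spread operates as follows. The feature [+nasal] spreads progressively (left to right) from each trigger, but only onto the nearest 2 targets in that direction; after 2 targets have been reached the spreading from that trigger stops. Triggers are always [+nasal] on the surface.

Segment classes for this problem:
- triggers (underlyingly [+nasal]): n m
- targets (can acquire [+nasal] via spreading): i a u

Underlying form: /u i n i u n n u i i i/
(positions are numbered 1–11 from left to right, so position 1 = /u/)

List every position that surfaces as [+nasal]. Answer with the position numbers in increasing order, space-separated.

From /n/ at 3 rightward: 4 /i/ → [+nasal]; 5 /u/ → [+nasal]; bound reached.
From /n/ at 6 rightward: 7 /n/ is itself a trigger — this domain ends here.
From /n/ at 7 rightward: 8 /u/ → [+nasal]; 9 /i/ → [+nasal]; bound reached.
Targets with no active source: positions 1 2 10 11 stay [-nasal].

3 4 5 6 7 8 9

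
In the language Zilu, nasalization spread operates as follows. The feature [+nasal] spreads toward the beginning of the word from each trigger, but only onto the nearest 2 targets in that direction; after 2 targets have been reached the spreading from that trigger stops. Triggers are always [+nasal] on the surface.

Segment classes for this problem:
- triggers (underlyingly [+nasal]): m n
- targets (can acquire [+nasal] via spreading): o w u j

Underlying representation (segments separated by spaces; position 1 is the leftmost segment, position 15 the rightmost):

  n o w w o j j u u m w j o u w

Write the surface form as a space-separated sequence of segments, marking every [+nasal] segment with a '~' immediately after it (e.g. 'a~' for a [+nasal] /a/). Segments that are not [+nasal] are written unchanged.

n~ o w w o j j u~ u~ m~ w j o u w

From /n/ at 1 leftward: word edge.
From /m/ at 10 leftward: 9 /u/ → [+nasal]; 8 /u/ → [+nasal]; bound reached.
Targets with no active source: positions 2 3 4 5 6 7 11 12 13 14 15 stay [-nasal].
[+nasal] positions on the surface: 1 8 9 10.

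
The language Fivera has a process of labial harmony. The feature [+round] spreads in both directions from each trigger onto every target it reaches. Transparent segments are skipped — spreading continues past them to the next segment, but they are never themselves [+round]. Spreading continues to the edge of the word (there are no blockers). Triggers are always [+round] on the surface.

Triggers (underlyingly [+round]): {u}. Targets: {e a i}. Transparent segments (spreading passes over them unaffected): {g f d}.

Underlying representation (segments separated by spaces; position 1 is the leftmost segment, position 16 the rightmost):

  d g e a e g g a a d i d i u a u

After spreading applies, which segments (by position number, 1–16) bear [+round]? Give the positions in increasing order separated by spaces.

3 4 5 8 9 11 13 14 15 16

From /u/ at 14 rightward: 15 /a/ → [+round]; 16 /u/ is itself a trigger — this domain ends here.
From /u/ at 14 leftward: 13 /i/ → [+round]; 12 /d/ transparent; 11 /i/ → [+round]; 10 /d/ transparent; 9 /a/ → [+round]; 8 /a/ → [+round]; 7 /g/ transparent; 6 /g/ transparent; 5 /e/ → [+round]; 4 /a/ → [+round]; 3 /e/ → [+round]; 2 /g/ transparent; 1 /d/ transparent; word edge.
From /u/ at 16 rightward: word edge.
From /u/ at 16 leftward: 15 /a/ → [+round]; 14 /u/ is itself a trigger — this domain ends here.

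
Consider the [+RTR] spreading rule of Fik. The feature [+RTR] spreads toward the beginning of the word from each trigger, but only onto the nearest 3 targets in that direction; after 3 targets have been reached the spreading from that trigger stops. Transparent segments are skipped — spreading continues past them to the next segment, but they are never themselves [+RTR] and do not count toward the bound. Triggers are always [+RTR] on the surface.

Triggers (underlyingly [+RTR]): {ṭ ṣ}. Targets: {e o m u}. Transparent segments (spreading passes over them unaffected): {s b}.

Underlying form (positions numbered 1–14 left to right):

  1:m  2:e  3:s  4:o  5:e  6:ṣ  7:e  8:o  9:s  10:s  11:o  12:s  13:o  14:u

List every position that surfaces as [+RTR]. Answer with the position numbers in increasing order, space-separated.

From /ṣ/ at 6 leftward: 5 /e/ → [+RTR]; 4 /o/ → [+RTR]; 3 /s/ transparent; 2 /e/ → [+RTR]; bound reached.
Targets with no active source: positions 1 7 8 11 13 14 stay [-emphatic].

2 4 5 6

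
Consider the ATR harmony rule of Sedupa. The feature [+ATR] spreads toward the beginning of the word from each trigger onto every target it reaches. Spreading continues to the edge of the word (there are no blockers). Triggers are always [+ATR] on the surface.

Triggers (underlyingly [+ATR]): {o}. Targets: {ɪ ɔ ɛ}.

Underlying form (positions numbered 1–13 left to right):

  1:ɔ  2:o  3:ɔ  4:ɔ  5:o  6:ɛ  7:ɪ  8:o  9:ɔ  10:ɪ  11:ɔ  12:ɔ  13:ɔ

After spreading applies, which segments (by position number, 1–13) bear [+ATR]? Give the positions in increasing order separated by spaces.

1 2 3 4 5 6 7 8

From /o/ at 2 leftward: 1 /ɔ/ → [+ATR]; word edge.
From /o/ at 5 leftward: 4 /ɔ/ → [+ATR]; 3 /ɔ/ → [+ATR]; 2 /o/ is itself a trigger — this domain ends here.
From /o/ at 8 leftward: 7 /ɪ/ → [+ATR]; 6 /ɛ/ → [+ATR]; 5 /o/ is itself a trigger — this domain ends here.
Targets with no active source: positions 9 10 11 12 13 stay [-ATR].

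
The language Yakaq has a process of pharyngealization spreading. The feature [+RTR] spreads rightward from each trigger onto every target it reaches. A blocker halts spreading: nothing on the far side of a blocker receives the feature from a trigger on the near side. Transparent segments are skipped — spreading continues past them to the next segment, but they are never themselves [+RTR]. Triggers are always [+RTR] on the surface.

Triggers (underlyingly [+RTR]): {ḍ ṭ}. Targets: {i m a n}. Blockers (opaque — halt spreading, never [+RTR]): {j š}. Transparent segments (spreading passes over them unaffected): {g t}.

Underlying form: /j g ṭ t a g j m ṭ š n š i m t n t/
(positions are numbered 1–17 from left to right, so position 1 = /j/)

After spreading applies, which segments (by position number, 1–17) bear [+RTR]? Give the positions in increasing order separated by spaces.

3 5 9

From /ṭ/ at 3 rightward: 4 /t/ transparent; 5 /a/ → [+RTR]; 6 /g/ transparent; 7 /j/ blocks.
From /ṭ/ at 9 rightward: 10 /š/ blocks.
Targets with no active source: positions 8 11 13 14 16 stay [-emphatic].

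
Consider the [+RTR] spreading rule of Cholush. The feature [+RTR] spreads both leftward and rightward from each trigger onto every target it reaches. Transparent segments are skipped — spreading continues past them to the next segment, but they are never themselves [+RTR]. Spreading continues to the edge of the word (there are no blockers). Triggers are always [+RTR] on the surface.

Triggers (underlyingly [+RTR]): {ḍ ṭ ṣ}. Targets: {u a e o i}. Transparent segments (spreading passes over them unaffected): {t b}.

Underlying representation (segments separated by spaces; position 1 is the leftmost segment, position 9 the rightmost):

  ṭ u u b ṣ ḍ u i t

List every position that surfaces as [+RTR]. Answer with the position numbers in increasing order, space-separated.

1 2 3 5 6 7 8

From /ṭ/ at 1 rightward: 2 /u/ → [+RTR]; 3 /u/ → [+RTR]; 4 /b/ transparent; 5 /ṣ/ is itself a trigger — this domain ends here.
From /ṭ/ at 1 leftward: word edge.
From /ṣ/ at 5 rightward: 6 /ḍ/ is itself a trigger — this domain ends here.
From /ṣ/ at 5 leftward: 4 /b/ transparent; 3 /u/ → [+RTR]; 2 /u/ → [+RTR]; 1 /ṭ/ is itself a trigger — this domain ends here.
From /ḍ/ at 6 rightward: 7 /u/ → [+RTR]; 8 /i/ → [+RTR]; 9 /t/ transparent; word edge.
From /ḍ/ at 6 leftward: 5 /ṣ/ is itself a trigger — this domain ends here.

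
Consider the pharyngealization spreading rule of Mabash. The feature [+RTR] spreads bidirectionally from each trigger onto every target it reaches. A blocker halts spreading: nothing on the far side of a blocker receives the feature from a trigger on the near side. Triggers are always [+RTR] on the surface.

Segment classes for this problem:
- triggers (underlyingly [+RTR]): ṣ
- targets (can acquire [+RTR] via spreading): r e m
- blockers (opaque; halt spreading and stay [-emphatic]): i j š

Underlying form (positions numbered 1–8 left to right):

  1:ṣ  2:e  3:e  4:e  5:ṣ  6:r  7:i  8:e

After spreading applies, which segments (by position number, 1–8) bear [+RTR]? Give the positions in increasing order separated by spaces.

From /ṣ/ at 1 rightward: 2 /e/ → [+RTR]; 3 /e/ → [+RTR]; 4 /e/ → [+RTR]; 5 /ṣ/ is itself a trigger — this domain ends here.
From /ṣ/ at 1 leftward: word edge.
From /ṣ/ at 5 rightward: 6 /r/ → [+RTR]; 7 /i/ blocks.
From /ṣ/ at 5 leftward: 4 /e/ → [+RTR]; 3 /e/ → [+RTR]; 2 /e/ → [+RTR]; 1 /ṣ/ is itself a trigger — this domain ends here.
Target with no active source: position 8 stays [-emphatic].

1 2 3 4 5 6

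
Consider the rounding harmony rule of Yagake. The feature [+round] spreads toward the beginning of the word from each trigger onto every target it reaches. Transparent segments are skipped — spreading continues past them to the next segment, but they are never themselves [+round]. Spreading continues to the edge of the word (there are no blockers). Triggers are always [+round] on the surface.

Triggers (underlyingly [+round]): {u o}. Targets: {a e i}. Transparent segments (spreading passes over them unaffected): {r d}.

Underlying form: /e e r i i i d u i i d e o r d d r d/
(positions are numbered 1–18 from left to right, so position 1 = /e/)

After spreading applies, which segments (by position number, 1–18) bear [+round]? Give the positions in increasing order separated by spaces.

1 2 4 5 6 8 9 10 12 13

From /u/ at 8 leftward: 7 /d/ transparent; 6 /i/ → [+round]; 5 /i/ → [+round]; 4 /i/ → [+round]; 3 /r/ transparent; 2 /e/ → [+round]; 1 /e/ → [+round]; word edge.
From /o/ at 13 leftward: 12 /e/ → [+round]; 11 /d/ transparent; 10 /i/ → [+round]; 9 /i/ → [+round]; 8 /u/ is itself a trigger — this domain ends here.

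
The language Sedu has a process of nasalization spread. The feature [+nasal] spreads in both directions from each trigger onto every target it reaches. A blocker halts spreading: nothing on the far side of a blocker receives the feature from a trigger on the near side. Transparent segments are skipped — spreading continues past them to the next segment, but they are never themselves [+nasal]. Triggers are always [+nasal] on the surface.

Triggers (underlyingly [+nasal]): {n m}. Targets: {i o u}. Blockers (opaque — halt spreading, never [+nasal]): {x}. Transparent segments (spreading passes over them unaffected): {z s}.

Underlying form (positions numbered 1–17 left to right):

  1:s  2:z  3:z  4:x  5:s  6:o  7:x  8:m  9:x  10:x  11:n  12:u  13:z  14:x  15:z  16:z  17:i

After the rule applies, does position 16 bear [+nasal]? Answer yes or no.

no

From /m/ at 8 rightward: 9 /x/ blocks.
From /m/ at 8 leftward: 7 /x/ blocks.
From /n/ at 11 rightward: 12 /u/ → [+nasal]; 13 /z/ transparent; 14 /x/ blocks.
From /n/ at 11 leftward: 10 /x/ blocks.
Targets with no active source: positions 6 17 stay [-nasal].
[+nasal] positions on the surface: 8 11 12.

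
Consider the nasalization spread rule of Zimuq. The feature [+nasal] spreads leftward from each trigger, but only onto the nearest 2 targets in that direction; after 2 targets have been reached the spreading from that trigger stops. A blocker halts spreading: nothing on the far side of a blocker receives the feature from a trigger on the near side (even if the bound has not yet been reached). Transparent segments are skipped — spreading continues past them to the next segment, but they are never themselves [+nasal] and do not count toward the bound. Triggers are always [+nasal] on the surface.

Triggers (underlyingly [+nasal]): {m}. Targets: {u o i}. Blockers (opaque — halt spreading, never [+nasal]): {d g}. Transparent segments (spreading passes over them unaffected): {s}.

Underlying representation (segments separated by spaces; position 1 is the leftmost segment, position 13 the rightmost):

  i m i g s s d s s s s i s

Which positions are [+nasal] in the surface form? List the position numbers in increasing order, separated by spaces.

1 2

From /m/ at 2 leftward: 1 /i/ → [+nasal]; word edge.
Targets with no active source: positions 3 12 stay [-nasal].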